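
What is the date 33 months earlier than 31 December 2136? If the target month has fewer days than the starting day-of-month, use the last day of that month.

Going back 33 months from December 31, 2136.
month 12 − 33 = -21, which is month 3 of year 2134 → March 2134.
Day 31 is valid in March, giving March 31, 2134.

March 31, 2134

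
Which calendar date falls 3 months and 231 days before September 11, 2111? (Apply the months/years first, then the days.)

October 23, 2110

Counting back 3 months and 231 days from September 11, 2111: first the month/year part, then the days.
month 9 − 3 = 6 → June 2111.
Day 11 is valid in June, giving June 11, 2111.
Now subtract 231 days from June 11, 2111.
Going back 11 days from June 11, 2111 reaches the end of the previous month; 231 − 11 = 220 left.
May 2111 has 31 days: 220 − 31 = 189 left.
April 2111 has 30 days: 189 − 30 = 159 left.
March 2111 has 31 days: 159 − 31 = 128 left.
February 2111 has 28 days (2111 is not a leap year): 128 − 28 = 100 left.
January 2111 has 31 days: 100 − 31 = 69 left.
December 2110 has 31 days: 69 − 31 = 38 left.
November 2110 has 30 days: 38 − 30 = 8 left.
October 2110 has 31 days; 31 − 8 = 23 → October 23, 2110.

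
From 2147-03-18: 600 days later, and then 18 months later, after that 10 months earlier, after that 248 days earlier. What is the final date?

Advancing 600 days from March 18, 2147:
March has 31 days, so 31 − 18 = 13 days remain after March 18, 2147; 600 − 13 = 587 left.
April 2147 has 30 days: 587 − 30 = 557 left.
May 2147 has 31 days: 557 − 31 = 526 left.
June 2147 has 30 days: 526 − 30 = 496 left.
July 2147 has 31 days: 496 − 31 = 465 left.
August 2147 has 31 days: 465 − 31 = 434 left.
September 2147 has 30 days: 434 − 30 = 404 left.
October 2147 has 31 days: 404 − 31 = 373 left.
November 2147 has 30 days: 373 − 30 = 343 left.
December 2147 has 31 days: 343 − 31 = 312 left.
January 2148 has 31 days: 312 − 31 = 281 left.
February 2148 has 29 days (2148 is a leap year): 281 − 29 = 252 left.
March 2148 has 31 days: 252 − 31 = 221 left.
April 2148 has 30 days: 221 − 30 = 191 left.
May 2148 has 31 days: 191 − 31 = 160 left.
June 2148 has 30 days: 160 − 30 = 130 left.
July 2148 has 31 days: 130 − 31 = 99 left.
August 2148 has 31 days: 99 − 31 = 68 left.
September 2148 has 30 days: 68 − 30 = 38 left.
October 2148 has 31 days: 38 − 31 = 7 left.
7 days into November 2148 → November 7, 2148.
Counting forward 18 months from November 7, 2148:
month 11 + 18 = 29, which is month 5 of year 2150 → May 2150.
Day 7 is valid in May, giving May 7, 2150.
Subtracting 10 months from May 7, 2150:
month 5 − 10 = -5, which is month 7 of year 2149 → July 2149.
Day 7 is valid in July, giving July 7, 2149.
Counting back 248 days from July 7, 2149:
Going back 7 days from July 7, 2149 reaches the end of the previous month; 248 − 7 = 241 left.
June 2149 has 30 days: 241 − 30 = 211 left.
May 2149 has 31 days: 211 − 31 = 180 left.
April 2149 has 30 days: 180 − 30 = 150 left.
March 2149 has 31 days: 150 − 31 = 119 left.
February 2149 has 28 days (2149 is not a leap year): 119 − 28 = 91 left.
January 2149 has 31 days: 91 − 31 = 60 left.
December 2148 has 31 days: 60 − 31 = 29 left.
November 2148 has 30 days; 30 − 29 = 1 → November 1, 2148.

November 1, 2148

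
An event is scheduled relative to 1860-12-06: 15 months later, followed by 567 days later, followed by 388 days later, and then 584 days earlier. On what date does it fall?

Adding 15 months from December 6, 1860:
month 12 + 15 = 27, which is month 3 of year 1862 → March 1862.
Day 6 is valid in March, giving March 6, 1862.
Adding 567 days from March 6, 1862:
March has 31 days, so 31 − 6 = 25 days remain after March 6, 1862; 567 − 25 = 542 left.
April 1862 has 30 days: 542 − 30 = 512 left.
May 1862 has 31 days: 512 − 31 = 481 left.
June 1862 has 30 days: 481 − 30 = 451 left.
July 1862 has 31 days: 451 − 31 = 420 left.
August 1862 has 31 days: 420 − 31 = 389 left.
September 1862 has 30 days: 389 − 30 = 359 left.
October 1862 has 31 days: 359 − 31 = 328 left.
November 1862 has 30 days: 328 − 30 = 298 left.
December 1862 has 31 days: 298 − 31 = 267 left.
January 1863 has 31 days: 267 − 31 = 236 left.
February 1863 has 28 days (1863 is not a leap year): 236 − 28 = 208 left.
March 1863 has 31 days: 208 − 31 = 177 left.
April 1863 has 30 days: 177 − 30 = 147 left.
May 1863 has 31 days: 147 − 31 = 116 left.
June 1863 has 30 days: 116 − 30 = 86 left.
July 1863 has 31 days: 86 − 31 = 55 left.
August 1863 has 31 days: 55 − 31 = 24 left.
24 days into September 1863 → September 24, 1863.
Adding 388 days from September 24, 1863:
September has 30 days, so 30 − 24 = 6 days remain after September 24, 1863; 388 − 6 = 382 left.
October 1863 has 31 days: 382 − 31 = 351 left.
November 1863 has 30 days: 351 − 30 = 321 left.
December 1863 has 31 days: 321 − 31 = 290 left.
January 1864 has 31 days: 290 − 31 = 259 left.
February 1864 has 29 days (1864 is a leap year): 259 − 29 = 230 left.
March 1864 has 31 days: 230 − 31 = 199 left.
April 1864 has 30 days: 199 − 30 = 169 left.
May 1864 has 31 days: 169 − 31 = 138 left.
June 1864 has 30 days: 138 − 30 = 108 left.
July 1864 has 31 days: 108 − 31 = 77 left.
August 1864 has 31 days: 77 − 31 = 46 left.
September 1864 has 30 days: 46 − 30 = 16 left.
16 days into October 1864 → October 16, 1864.
Subtracting 584 days from October 16, 1864:
Going back 16 days from October 16, 1864 reaches the end of the previous month; 584 − 16 = 568 left.
September 1864 has 30 days: 568 − 30 = 538 left.
August 1864 has 31 days: 538 − 31 = 507 left.
July 1864 has 31 days: 507 − 31 = 476 left.
June 1864 has 30 days: 476 − 30 = 446 left.
May 1864 has 31 days: 446 − 31 = 415 left.
April 1864 has 30 days: 415 − 30 = 385 left.
March 1864 has 31 days: 385 − 31 = 354 left.
February 1864 has 29 days (1864 is a leap year): 354 − 29 = 325 left.
January 1864 has 31 days: 325 − 31 = 294 left.
December 1863 has 31 days: 294 − 31 = 263 left.
November 1863 has 30 days: 263 − 30 = 233 left.
October 1863 has 31 days: 233 − 31 = 202 left.
September 1863 has 30 days: 202 − 30 = 172 left.
August 1863 has 31 days: 172 − 31 = 141 left.
July 1863 has 31 days: 141 − 31 = 110 left.
June 1863 has 30 days: 110 − 30 = 80 left.
May 1863 has 31 days: 80 − 31 = 49 left.
April 1863 has 30 days: 49 − 30 = 19 left.
March 1863 has 31 days; 31 − 19 = 12 → March 12, 1863.

March 12, 1863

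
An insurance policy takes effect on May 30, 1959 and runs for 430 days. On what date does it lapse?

August 2, 1960

Adding 430 days from May 30, 1959.
May has 31 days, so 31 − 30 = 1 day remains after May 30, 1959; 430 − 1 = 429 left.
June 1959 has 30 days: 429 − 30 = 399 left.
July 1959 has 31 days: 399 − 31 = 368 left.
August 1959 has 31 days: 368 − 31 = 337 left.
September 1959 has 30 days: 337 − 30 = 307 left.
October 1959 has 31 days: 307 − 31 = 276 left.
November 1959 has 30 days: 276 − 30 = 246 left.
December 1959 has 31 days: 246 − 31 = 215 left.
January 1960 has 31 days: 215 − 31 = 184 left.
February 1960 has 29 days (1960 is a leap year): 184 − 29 = 155 left.
March 1960 has 31 days: 155 − 31 = 124 left.
April 1960 has 30 days: 124 − 30 = 94 left.
May 1960 has 31 days: 94 − 31 = 63 left.
June 1960 has 30 days: 63 − 30 = 33 left.
July 1960 has 31 days: 33 − 31 = 2 left.
2 days into August 1960 → August 2, 1960.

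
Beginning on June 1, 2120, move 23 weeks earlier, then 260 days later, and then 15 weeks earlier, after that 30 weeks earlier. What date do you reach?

October 29, 2119

Subtracting 23 weeks (= 161 days) from June 1, 2120:
Going back 1 day from June 1, 2120 reaches the end of the previous month; 161 − 1 = 160 left.
May 2120 has 31 days: 160 − 31 = 129 left.
April 2120 has 30 days: 129 − 30 = 99 left.
March 2120 has 31 days: 99 − 31 = 68 left.
February 2120 has 29 days (2120 is a leap year): 68 − 29 = 39 left.
January 2120 has 31 days: 39 − 31 = 8 left.
December 2119 has 31 days; 31 − 8 = 23 → December 23, 2119.
Adding 260 days from December 23, 2119:
December has 31 days, so 31 − 23 = 8 days remain after December 23, 2119; 260 − 8 = 252 left.
January 2120 has 31 days: 252 − 31 = 221 left.
February 2120 has 29 days (2120 is a leap year): 221 − 29 = 192 left.
March 2120 has 31 days: 192 − 31 = 161 left.
April 2120 has 30 days: 161 − 30 = 131 left.
May 2120 has 31 days: 131 − 31 = 100 left.
June 2120 has 30 days: 100 − 30 = 70 left.
July 2120 has 31 days: 70 − 31 = 39 left.
August 2120 has 31 days: 39 − 31 = 8 left.
8 days into September 2120 → September 8, 2120.
Subtracting 15 weeks (= 105 days) from September 8, 2120:
Going back 8 days from September 8, 2120 reaches the end of the previous month; 105 − 8 = 97 left.
August 2120 has 31 days: 97 − 31 = 66 left.
July 2120 has 31 days: 66 − 31 = 35 left.
June 2120 has 30 days: 35 − 30 = 5 left.
May 2120 has 31 days; 31 − 5 = 26 → May 26, 2120.
Going back 30 weeks (= 210 days) from May 26, 2120:
Going back 26 days from May 26, 2120 reaches the end of the previous month; 210 − 26 = 184 left.
April 2120 has 30 days: 184 − 30 = 154 left.
March 2120 has 31 days: 154 − 31 = 123 left.
February 2120 has 29 days (2120 is a leap year): 123 − 29 = 94 left.
January 2120 has 31 days: 94 − 31 = 63 left.
December 2119 has 31 days: 63 − 31 = 32 left.
November 2119 has 30 days: 32 − 30 = 2 left.
October 2119 has 31 days; 31 − 2 = 29 → October 29, 2119.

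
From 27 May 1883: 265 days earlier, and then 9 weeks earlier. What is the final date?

Subtracting 265 days from May 27, 1883:
Going back 27 days from May 27, 1883 reaches the end of the previous month; 265 − 27 = 238 left.
April 1883 has 30 days: 238 − 30 = 208 left.
March 1883 has 31 days: 208 − 31 = 177 left.
February 1883 has 28 days (1883 is not a leap year): 177 − 28 = 149 left.
January 1883 has 31 days: 149 − 31 = 118 left.
December 1882 has 31 days: 118 − 31 = 87 left.
November 1882 has 30 days: 87 − 30 = 57 left.
October 1882 has 31 days: 57 − 31 = 26 left.
September 1882 has 30 days; 30 − 26 = 4 → September 4, 1882.
Counting back 9 weeks (= 63 days) from September 4, 1882:
Going back 4 days from September 4, 1882 reaches the end of the previous month; 63 − 4 = 59 left.
August 1882 has 31 days: 59 − 31 = 28 left.
July 1882 has 31 days; 31 − 28 = 3 → July 3, 1882.

July 3, 1882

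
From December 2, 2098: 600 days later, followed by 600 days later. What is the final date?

Adding 600 days from December 2, 2098:
December has 31 days, so 31 − 2 = 29 days remain after December 2, 2098; 600 − 29 = 571 left.
January 2099 has 31 days: 571 − 31 = 540 left.
February 2099 has 28 days (2099 is not a leap year): 540 − 28 = 512 left.
March 2099 has 31 days: 512 − 31 = 481 left.
April 2099 has 30 days: 481 − 30 = 451 left.
May 2099 has 31 days: 451 − 31 = 420 left.
June 2099 has 30 days: 420 − 30 = 390 left.
July 2099 has 31 days: 390 − 31 = 359 left.
August 2099 has 31 days: 359 − 31 = 328 left.
September 2099 has 30 days: 328 − 30 = 298 left.
October 2099 has 31 days: 298 − 31 = 267 left.
November 2099 has 30 days: 267 − 30 = 237 left.
December 2099 has 31 days: 237 − 31 = 206 left.
January 2100 has 31 days: 206 − 31 = 175 left.
February 2100 has 28 days (2100 is not a leap year (divisible by 100 but not 400)): 175 − 28 = 147 left.
March 2100 has 31 days: 147 − 31 = 116 left.
April 2100 has 30 days: 116 − 30 = 86 left.
May 2100 has 31 days: 86 − 31 = 55 left.
June 2100 has 30 days: 55 − 30 = 25 left.
25 days into July 2100 → July 25, 2100.
Counting forward 600 days from July 25, 2100:
July has 31 days, so 31 − 25 = 6 days remain after July 25, 2100; 600 − 6 = 594 left.
August 2100 has 31 days: 594 − 31 = 563 left.
September 2100 has 30 days: 563 − 30 = 533 left.
October 2100 has 31 days: 533 − 31 = 502 left.
November 2100 has 30 days: 502 − 30 = 472 left.
December 2100 has 31 days: 472 − 31 = 441 left.
January 2101 has 31 days: 441 − 31 = 410 left.
February 2101 has 28 days (2101 is not a leap year): 410 − 28 = 382 left.
March 2101 has 31 days: 382 − 31 = 351 left.
April 2101 has 30 days: 351 − 30 = 321 left.
May 2101 has 31 days: 321 − 31 = 290 left.
June 2101 has 30 days: 290 − 30 = 260 left.
July 2101 has 31 days: 260 − 31 = 229 left.
August 2101 has 31 days: 229 − 31 = 198 left.
September 2101 has 30 days: 198 − 30 = 168 left.
October 2101 has 31 days: 168 − 31 = 137 left.
November 2101 has 30 days: 137 − 30 = 107 left.
December 2101 has 31 days: 107 − 31 = 76 left.
January 2102 has 31 days: 76 − 31 = 45 left.
February 2102 has 28 days (2102 is not a leap year): 45 − 28 = 17 left.
17 days into March 2102 → March 17, 2102.

March 17, 2102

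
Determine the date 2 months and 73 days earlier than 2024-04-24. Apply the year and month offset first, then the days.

December 13, 2023

Going back 2 months and 73 days from April 24, 2024: first the month/year part, then the days.
month 4 − 2 = 2 → February 2024.
Day 24 is valid in February, giving February 24, 2024.
Now subtract 73 days from February 24, 2024.
Going back 24 days from February 24, 2024 reaches the end of the previous month; 73 − 24 = 49 left.
January 2024 has 31 days: 49 − 31 = 18 left.
December 2023 has 31 days; 31 − 18 = 13 → December 13, 2023.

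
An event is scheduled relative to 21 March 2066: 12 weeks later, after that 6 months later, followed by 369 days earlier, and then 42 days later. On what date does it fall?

Adding 12 weeks (= 84 days) from March 21, 2066:
March has 31 days, so 31 − 21 = 10 days remain after March 21, 2066; 84 − 10 = 74 left.
April 2066 has 30 days: 74 − 30 = 44 left.
May 2066 has 31 days: 44 − 31 = 13 left.
13 days into June 2066 → June 13, 2066.
Counting forward 6 months from June 13, 2066:
month 6 + 6 = 12 → December 2066.
Day 13 is valid in December, giving December 13, 2066.
Counting back 369 days from December 13, 2066:
Going back 13 days from December 13, 2066 reaches the end of the previous month; 369 − 13 = 356 left.
November 2066 has 30 days: 356 − 30 = 326 left.
October 2066 has 31 days: 326 − 31 = 295 left.
September 2066 has 30 days: 295 − 30 = 265 left.
August 2066 has 31 days: 265 − 31 = 234 left.
July 2066 has 31 days: 234 − 31 = 203 left.
June 2066 has 30 days: 203 − 30 = 173 left.
May 2066 has 31 days: 173 − 31 = 142 left.
April 2066 has 30 days: 142 − 30 = 112 left.
March 2066 has 31 days: 112 − 31 = 81 left.
February 2066 has 28 days (2066 is not a leap year): 81 − 28 = 53 left.
January 2066 has 31 days: 53 − 31 = 22 left.
December 2065 has 31 days; 31 − 22 = 9 → December 9, 2065.
Adding 42 days from December 9, 2065:
December has 31 days, so 31 − 9 = 22 days remain after December 9, 2065; 42 − 22 = 20 left.
20 days into January 2066 → January 20, 2066.

January 20, 2066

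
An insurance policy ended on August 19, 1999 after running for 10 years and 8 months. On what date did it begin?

December 19, 1988

Subtracting 10 years and 8 months from August 19, 1999.
-10 years → 1989; month 8 − 8 = 0, which is month 12 of year 1988 → December 1988.
Day 19 is valid in December, giving December 19, 1988.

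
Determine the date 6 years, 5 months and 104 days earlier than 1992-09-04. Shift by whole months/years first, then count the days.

Going back 6 years, 5 months and 104 days from September 4, 1992: first the month/year part, then the days.
-6 years → 1986; month 9 − 5 = 4 → April 1986.
Day 4 is valid in April, giving April 4, 1986.
Now subtract 104 days from April 4, 1986.
Going back 4 days from April 4, 1986 reaches the end of the previous month; 104 − 4 = 100 left.
March 1986 has 31 days: 100 − 31 = 69 left.
February 1986 has 28 days (1986 is not a leap year): 69 − 28 = 41 left.
January 1986 has 31 days: 41 − 31 = 10 left.
December 1985 has 31 days; 31 − 10 = 21 → December 21, 1985.

December 21, 1985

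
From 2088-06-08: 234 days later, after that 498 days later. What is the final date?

Adding 234 days from June 8, 2088:
June has 30 days, so 30 − 8 = 22 days remain after June 8, 2088; 234 − 22 = 212 left.
July 2088 has 31 days: 212 − 31 = 181 left.
August 2088 has 31 days: 181 − 31 = 150 left.
September 2088 has 30 days: 150 − 30 = 120 left.
October 2088 has 31 days: 120 − 31 = 89 left.
November 2088 has 30 days: 89 − 30 = 59 left.
December 2088 has 31 days: 59 − 31 = 28 left.
28 days into January 2089 → January 28, 2089.
Advancing 498 days from January 28, 2089:
January has 31 days, so 31 − 28 = 3 days remain after January 28, 2089; 498 − 3 = 495 left.
February 2089 has 28 days (2089 is not a leap year): 495 − 28 = 467 left.
March 2089 has 31 days: 467 − 31 = 436 left.
April 2089 has 30 days: 436 − 30 = 406 left.
May 2089 has 31 days: 406 − 31 = 375 left.
June 2089 has 30 days: 375 − 30 = 345 left.
July 2089 has 31 days: 345 − 31 = 314 left.
August 2089 has 31 days: 314 − 31 = 283 left.
September 2089 has 30 days: 283 − 30 = 253 left.
October 2089 has 31 days: 253 − 31 = 222 left.
November 2089 has 30 days: 222 − 30 = 192 left.
December 2089 has 31 days: 192 − 31 = 161 left.
January 2090 has 31 days: 161 − 31 = 130 left.
February 2090 has 28 days (2090 is not a leap year): 130 − 28 = 102 left.
March 2090 has 31 days: 102 − 31 = 71 left.
April 2090 has 30 days: 71 − 30 = 41 left.
May 2090 has 31 days: 41 − 31 = 10 left.
10 days into June 2090 → June 10, 2090.

June 10, 2090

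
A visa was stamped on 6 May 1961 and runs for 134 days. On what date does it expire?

September 17, 1961

Advancing 134 days from May 6, 1961.
May has 31 days, so 31 − 6 = 25 days remain after May 6, 1961; 134 − 25 = 109 left.
June 1961 has 30 days: 109 − 30 = 79 left.
July 1961 has 31 days: 79 − 31 = 48 left.
August 1961 has 31 days: 48 − 31 = 17 left.
17 days into September 1961 → September 17, 1961.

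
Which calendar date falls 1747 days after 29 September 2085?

Advancing 1747 days from September 29, 2085.
September has 30 days, so 30 − 29 = 1 day remains after September 29, 2085; 1747 − 1 = 1746 left.
October 2085 has 31 days: 1746 − 31 = 1715 left.
November 2085 has 30 days: 1715 − 30 = 1685 left.
December 2085 has 31 days: 1685 − 31 = 1654 left.
January 2086 has 31 days: 1654 − 31 = 1623 left.
February 2086 has 28 days (2086 is not a leap year): 1623 − 28 = 1595 left.
March 2086 has 31 days: 1595 − 31 = 1564 left.
April 2086 has 30 days: 1564 − 30 = 1534 left.
May 2086 has 31 days: 1534 − 31 = 1503 left.
June 2086 has 30 days: 1503 − 30 = 1473 left.
July 2086 has 31 days: 1473 − 31 = 1442 left.
August 2086 has 31 days: 1442 − 31 = 1411 left.
September 2086 has 30 days: 1411 − 30 = 1381 left.
October 2086 has 31 days: 1381 − 31 = 1350 left.
November 2086 has 30 days: 1350 − 30 = 1320 left.
December 2086 has 31 days: 1320 − 31 = 1289 left.
January 2087 has 31 days: 1289 − 31 = 1258 left.
February 2087 has 28 days (2087 is not a leap year): 1258 − 28 = 1230 left.
March 2087 has 31 days: 1230 − 31 = 1199 left.
April 2087 has 30 days: 1199 − 30 = 1169 left.
May 2087 has 31 days: 1169 − 31 = 1138 left.
June 2087 has 30 days: 1138 − 30 = 1108 left.
July 2087 has 31 days: 1108 − 31 = 1077 left.
August 2087 has 31 days: 1077 − 31 = 1046 left.
September 2087 has 30 days: 1046 − 30 = 1016 left.
October 2087 has 31 days: 1016 − 31 = 985 left.
November 2087 has 30 days: 985 − 30 = 955 left.
December 2087 has 31 days: 955 − 31 = 924 left.
January 2088 has 31 days: 924 − 31 = 893 left.
February 2088 has 29 days (2088 is a leap year): 893 − 29 = 864 left.
March 2088 has 31 days: 864 − 31 = 833 left.
April 2088 has 30 days: 833 − 30 = 803 left.
May 2088 has 31 days: 803 − 31 = 772 left.
June 2088 has 30 days: 772 − 30 = 742 left.
July 2088 has 31 days: 742 − 31 = 711 left.
August 2088 has 31 days: 711 − 31 = 680 left.
September 2088 has 30 days: 680 − 30 = 650 left.
October 2088 has 31 days: 650 − 31 = 619 left.
November 2088 has 30 days: 619 − 30 = 589 left.
December 2088 has 31 days: 589 − 31 = 558 left.
January 2089 has 31 days: 558 − 31 = 527 left.
February 2089 has 28 days (2089 is not a leap year): 527 − 28 = 499 left.
March 2089 has 31 days: 499 − 31 = 468 left.
April 2089 has 30 days: 468 − 30 = 438 left.
May 2089 has 31 days: 438 − 31 = 407 left.
June 2089 has 30 days: 407 − 30 = 377 left.
July 2089 has 31 days: 377 − 31 = 346 left.
August 2089 has 31 days: 346 − 31 = 315 left.
September 2089 has 30 days: 315 − 30 = 285 left.
October 2089 has 31 days: 285 − 31 = 254 left.
November 2089 has 30 days: 254 − 30 = 224 left.
December 2089 has 31 days: 224 − 31 = 193 left.
January 2090 has 31 days: 193 − 31 = 162 left.
February 2090 has 28 days (2090 is not a leap year): 162 − 28 = 134 left.
March 2090 has 31 days: 134 − 31 = 103 left.
April 2090 has 30 days: 103 − 30 = 73 left.
May 2090 has 31 days: 73 − 31 = 42 left.
June 2090 has 30 days: 42 − 30 = 12 left.
12 days into July 2090 → July 12, 2090.

July 12, 2090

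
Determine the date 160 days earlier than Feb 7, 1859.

August 31, 1858

Going back 160 days from February 7, 1859.
Going back 7 days from February 7, 1859 reaches the end of the previous month; 160 − 7 = 153 left.
January 1859 has 31 days: 153 − 31 = 122 left.
December 1858 has 31 days: 122 − 31 = 91 left.
November 1858 has 30 days: 91 − 30 = 61 left.
October 1858 has 31 days: 61 − 31 = 30 left.
September 1858 has 30 days: 30 − 30 = 0 left.
August 1858 has 31 days; 31 − 0 = 31 → August 31, 1858.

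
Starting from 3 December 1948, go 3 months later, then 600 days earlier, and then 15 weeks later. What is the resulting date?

Counting forward 3 months from December 3, 1948:
month 12 + 3 = 15, which is month 3 of year 1949 → March 1949.
Day 3 is valid in March, giving March 3, 1949.
Subtracting 600 days from March 3, 1949:
Going back 3 days from March 3, 1949 reaches the end of the previous month; 600 − 3 = 597 left.
February 1949 has 28 days (1949 is not a leap year): 597 − 28 = 569 left.
January 1949 has 31 days: 569 − 31 = 538 left.
December 1948 has 31 days: 538 − 31 = 507 left.
November 1948 has 30 days: 507 − 30 = 477 left.
October 1948 has 31 days: 477 − 31 = 446 left.
September 1948 has 30 days: 446 − 30 = 416 left.
August 1948 has 31 days: 416 − 31 = 385 left.
July 1948 has 31 days: 385 − 31 = 354 left.
June 1948 has 30 days: 354 − 30 = 324 left.
May 1948 has 31 days: 324 − 31 = 293 left.
April 1948 has 30 days: 293 − 30 = 263 left.
March 1948 has 31 days: 263 − 31 = 232 left.
February 1948 has 29 days (1948 is a leap year): 232 − 29 = 203 left.
January 1948 has 31 days: 203 − 31 = 172 left.
December 1947 has 31 days: 172 − 31 = 141 left.
November 1947 has 30 days: 141 − 30 = 111 left.
October 1947 has 31 days: 111 − 31 = 80 left.
September 1947 has 30 days: 80 − 30 = 50 left.
August 1947 has 31 days: 50 − 31 = 19 left.
July 1947 has 31 days; 31 − 19 = 12 → July 12, 1947.
Advancing 15 weeks (= 105 days) from July 12, 1947:
July has 31 days, so 31 − 12 = 19 days remain after July 12, 1947; 105 − 19 = 86 left.
August 1947 has 31 days: 86 − 31 = 55 left.
September 1947 has 30 days: 55 − 30 = 25 left.
25 days into October 1947 → October 25, 1947.

October 25, 1947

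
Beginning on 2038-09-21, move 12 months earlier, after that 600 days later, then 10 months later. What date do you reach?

March 14, 2040

Subtracting 12 months from September 21, 2038:
month 9 − 12 = -3, which is month 9 of year 2037 → September 2037.
Day 21 is valid in September, giving September 21, 2037.
Adding 600 days from September 21, 2037:
September has 30 days, so 30 − 21 = 9 days remain after September 21, 2037; 600 − 9 = 591 left.
October 2037 has 31 days: 591 − 31 = 560 left.
November 2037 has 30 days: 560 − 30 = 530 left.
December 2037 has 31 days: 530 − 31 = 499 left.
January 2038 has 31 days: 499 − 31 = 468 left.
February 2038 has 28 days (2038 is not a leap year): 468 − 28 = 440 left.
March 2038 has 31 days: 440 − 31 = 409 left.
April 2038 has 30 days: 409 − 30 = 379 left.
May 2038 has 31 days: 379 − 31 = 348 left.
June 2038 has 30 days: 348 − 30 = 318 left.
July 2038 has 31 days: 318 − 31 = 287 left.
August 2038 has 31 days: 287 − 31 = 256 left.
September 2038 has 30 days: 256 − 30 = 226 left.
October 2038 has 31 days: 226 − 31 = 195 left.
November 2038 has 30 days: 195 − 30 = 165 left.
December 2038 has 31 days: 165 − 31 = 134 left.
January 2039 has 31 days: 134 − 31 = 103 left.
February 2039 has 28 days (2039 is not a leap year): 103 − 28 = 75 left.
March 2039 has 31 days: 75 − 31 = 44 left.
April 2039 has 30 days: 44 − 30 = 14 left.
14 days into May 2039 → May 14, 2039.
Advancing 10 months from May 14, 2039:
month 5 + 10 = 15, which is month 3 of year 2040 → March 2040.
Day 14 is valid in March, giving March 14, 2040.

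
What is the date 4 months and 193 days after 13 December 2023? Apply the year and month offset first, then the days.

October 23, 2024

Adding 4 months and 193 days from December 13, 2023: first the month/year part, then the days.
month 12 + 4 = 16, which is month 4 of year 2024 → April 2024.
Day 13 is valid in April, giving April 13, 2024.
Now add 193 days from April 13, 2024.
April has 30 days, so 30 − 13 = 17 days remain after April 13, 2024; 193 − 17 = 176 left.
May 2024 has 31 days: 176 − 31 = 145 left.
June 2024 has 30 days: 145 − 30 = 115 left.
July 2024 has 31 days: 115 − 31 = 84 left.
August 2024 has 31 days: 84 − 31 = 53 left.
September 2024 has 30 days: 53 − 30 = 23 left.
23 days into October 2024 → October 23, 2024.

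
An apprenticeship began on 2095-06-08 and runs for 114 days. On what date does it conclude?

September 30, 2095

Adding 114 days from June 8, 2095.
June has 30 days, so 30 − 8 = 22 days remain after June 8, 2095; 114 − 22 = 92 left.
July 2095 has 31 days: 92 − 31 = 61 left.
August 2095 has 31 days: 61 − 31 = 30 left.
30 days into September 2095 → September 30, 2095.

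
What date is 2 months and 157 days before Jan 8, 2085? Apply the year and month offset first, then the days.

Counting back 2 months and 157 days from January 8, 2085: first the month/year part, then the days.
month 1 − 2 = -1, which is month 11 of year 2084 → November 2084.
Day 8 is valid in November, giving November 8, 2084.
Now subtract 157 days from November 8, 2084.
Going back 8 days from November 8, 2084 reaches the end of the previous month; 157 − 8 = 149 left.
October 2084 has 31 days: 149 − 31 = 118 left.
September 2084 has 30 days: 118 − 30 = 88 left.
August 2084 has 31 days: 88 − 31 = 57 left.
July 2084 has 31 days: 57 − 31 = 26 left.
June 2084 has 30 days; 30 − 26 = 4 → June 4, 2084.

June 4, 2084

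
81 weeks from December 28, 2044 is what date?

Counting forward 81 weeks = 567 days from December 28, 2044.
December has 31 days, so 31 − 28 = 3 days remain after December 28, 2044; 567 − 3 = 564 left.
January 2045 has 31 days: 564 − 31 = 533 left.
February 2045 has 28 days (2045 is not a leap year): 533 − 28 = 505 left.
March 2045 has 31 days: 505 − 31 = 474 left.
April 2045 has 30 days: 474 − 30 = 444 left.
May 2045 has 31 days: 444 − 31 = 413 left.
June 2045 has 30 days: 413 − 30 = 383 left.
July 2045 has 31 days: 383 − 31 = 352 left.
August 2045 has 31 days: 352 − 31 = 321 left.
September 2045 has 30 days: 321 − 30 = 291 left.
October 2045 has 31 days: 291 − 31 = 260 left.
November 2045 has 30 days: 260 − 30 = 230 left.
December 2045 has 31 days: 230 − 31 = 199 left.
January 2046 has 31 days: 199 − 31 = 168 left.
February 2046 has 28 days (2046 is not a leap year): 168 − 28 = 140 left.
March 2046 has 31 days: 140 − 31 = 109 left.
April 2046 has 30 days: 109 − 30 = 79 left.
May 2046 has 31 days: 79 − 31 = 48 left.
June 2046 has 30 days: 48 − 30 = 18 left.
18 days into July 2046 → July 18, 2046.

July 18, 2046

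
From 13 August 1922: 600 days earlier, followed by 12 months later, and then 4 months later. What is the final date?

Going back 600 days from August 13, 1922:
Going back 13 days from August 13, 1922 reaches the end of the previous month; 600 − 13 = 587 left.
July 1922 has 31 days: 587 − 31 = 556 left.
June 1922 has 30 days: 556 − 30 = 526 left.
May 1922 has 31 days: 526 − 31 = 495 left.
April 1922 has 30 days: 495 − 30 = 465 left.
March 1922 has 31 days: 465 − 31 = 434 left.
February 1922 has 28 days (1922 is not a leap year): 434 − 28 = 406 left.
January 1922 has 31 days: 406 − 31 = 375 left.
December 1921 has 31 days: 375 − 31 = 344 left.
November 1921 has 30 days: 344 − 30 = 314 left.
October 1921 has 31 days: 314 − 31 = 283 left.
September 1921 has 30 days: 283 − 30 = 253 left.
August 1921 has 31 days: 253 − 31 = 222 left.
July 1921 has 31 days: 222 − 31 = 191 left.
June 1921 has 30 days: 191 − 30 = 161 left.
May 1921 has 31 days: 161 − 31 = 130 left.
April 1921 has 30 days: 130 − 30 = 100 left.
March 1921 has 31 days: 100 − 31 = 69 left.
February 1921 has 28 days (1921 is not a leap year): 69 − 28 = 41 left.
January 1921 has 31 days: 41 − 31 = 10 left.
December 1920 has 31 days; 31 − 10 = 21 → December 21, 1920.
Advancing 12 months from December 21, 1920:
month 12 + 12 = 24, which is month 12 of year 1921 → December 1921.
Day 21 is valid in December, giving December 21, 1921.
Advancing 4 months from December 21, 1921:
month 12 + 4 = 16, which is month 4 of year 1922 → April 1922.
Day 21 is valid in April, giving April 21, 1922.

April 21, 1922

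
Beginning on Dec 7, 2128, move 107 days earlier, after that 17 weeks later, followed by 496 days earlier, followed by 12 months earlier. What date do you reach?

August 11, 2126

Going back 107 days from December 7, 2128:
Going back 7 days from December 7, 2128 reaches the end of the previous month; 107 − 7 = 100 left.
November 2128 has 30 days: 100 − 30 = 70 left.
October 2128 has 31 days: 70 − 31 = 39 left.
September 2128 has 30 days: 39 − 30 = 9 left.
August 2128 has 31 days; 31 − 9 = 22 → August 22, 2128.
Counting forward 17 weeks (= 119 days) from August 22, 2128:
August has 31 days, so 31 − 22 = 9 days remain after August 22, 2128; 119 − 9 = 110 left.
September 2128 has 30 days: 110 − 30 = 80 left.
October 2128 has 31 days: 80 − 31 = 49 left.
November 2128 has 30 days: 49 − 30 = 19 left.
19 days into December 2128 → December 19, 2128.
Subtracting 496 days from December 19, 2128:
Going back 19 days from December 19, 2128 reaches the end of the previous month; 496 − 19 = 477 left.
November 2128 has 30 days: 477 − 30 = 447 left.
October 2128 has 31 days: 447 − 31 = 416 left.
September 2128 has 30 days: 416 − 30 = 386 left.
August 2128 has 31 days: 386 − 31 = 355 left.
July 2128 has 31 days: 355 − 31 = 324 left.
June 2128 has 30 days: 324 − 30 = 294 left.
May 2128 has 31 days: 294 − 31 = 263 left.
April 2128 has 30 days: 263 − 30 = 233 left.
March 2128 has 31 days: 233 − 31 = 202 left.
February 2128 has 29 days (2128 is a leap year): 202 − 29 = 173 left.
January 2128 has 31 days: 173 − 31 = 142 left.
December 2127 has 31 days: 142 − 31 = 111 left.
November 2127 has 30 days: 111 − 30 = 81 left.
October 2127 has 31 days: 81 − 31 = 50 left.
September 2127 has 30 days: 50 − 30 = 20 left.
August 2127 has 31 days; 31 − 20 = 11 → August 11, 2127.
Subtracting 12 months from August 11, 2127:
month 8 − 12 = -4, which is month 8 of year 2126 → August 2126.
Day 11 is valid in August, giving August 11, 2126.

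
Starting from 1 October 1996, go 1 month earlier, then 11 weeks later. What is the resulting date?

Subtracting 1 month from October 1, 1996:
month 10 − 1 = 9 → September 1996.
Day 1 is valid in September, giving September 1, 1996.
Advancing 11 weeks (= 77 days) from September 1, 1996:
September has 30 days, so 30 − 1 = 29 days remain after September 1, 1996; 77 − 29 = 48 left.
October 1996 has 31 days: 48 − 31 = 17 left.
17 days into November 1996 → November 17, 1996.

November 17, 1996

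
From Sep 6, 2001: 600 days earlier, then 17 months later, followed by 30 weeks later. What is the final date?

January 11, 2002

Going back 600 days from September 6, 2001:
Going back 6 days from September 6, 2001 reaches the end of the previous month; 600 − 6 = 594 left.
August 2001 has 31 days: 594 − 31 = 563 left.
July 2001 has 31 days: 563 − 31 = 532 left.
June 2001 has 30 days: 532 − 30 = 502 left.
May 2001 has 31 days: 502 − 31 = 471 left.
April 2001 has 30 days: 471 − 30 = 441 left.
March 2001 has 31 days: 441 − 31 = 410 left.
February 2001 has 28 days (2001 is not a leap year): 410 − 28 = 382 left.
January 2001 has 31 days: 382 − 31 = 351 left.
December 2000 has 31 days: 351 − 31 = 320 left.
November 2000 has 30 days: 320 − 30 = 290 left.
October 2000 has 31 days: 290 − 31 = 259 left.
September 2000 has 30 days: 259 − 30 = 229 left.
August 2000 has 31 days: 229 − 31 = 198 left.
July 2000 has 31 days: 198 − 31 = 167 left.
June 2000 has 30 days: 167 − 30 = 137 left.
May 2000 has 31 days: 137 − 31 = 106 left.
April 2000 has 30 days: 106 − 30 = 76 left.
March 2000 has 31 days: 76 − 31 = 45 left.
February 2000 has 29 days (2000 is a leap year (divisible by 400)): 45 − 29 = 16 left.
January 2000 has 31 days; 31 − 16 = 15 → January 15, 2000.
Advancing 17 months from January 15, 2000:
month 1 + 17 = 18, which is month 6 of year 2001 → June 2001.
Day 15 is valid in June, giving June 15, 2001.
Counting forward 30 weeks (= 210 days) from June 15, 2001:
June has 30 days, so 30 − 15 = 15 days remain after June 15, 2001; 210 − 15 = 195 left.
July 2001 has 31 days: 195 − 31 = 164 left.
August 2001 has 31 days: 164 − 31 = 133 left.
September 2001 has 30 days: 133 − 30 = 103 left.
October 2001 has 31 days: 103 − 31 = 72 left.
November 2001 has 30 days: 72 − 30 = 42 left.
December 2001 has 31 days: 42 − 31 = 11 left.
11 days into January 2002 → January 11, 2002.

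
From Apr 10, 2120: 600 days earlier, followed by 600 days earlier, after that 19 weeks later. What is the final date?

May 9, 2117

Counting back 600 days from April 10, 2120:
Going back 10 days from April 10, 2120 reaches the end of the previous month; 600 − 10 = 590 left.
March 2120 has 31 days: 590 − 31 = 559 left.
February 2120 has 29 days (2120 is a leap year): 559 − 29 = 530 left.
January 2120 has 31 days: 530 − 31 = 499 left.
December 2119 has 31 days: 499 − 31 = 468 left.
November 2119 has 30 days: 468 − 30 = 438 left.
October 2119 has 31 days: 438 − 31 = 407 left.
September 2119 has 30 days: 407 − 30 = 377 left.
August 2119 has 31 days: 377 − 31 = 346 left.
July 2119 has 31 days: 346 − 31 = 315 left.
June 2119 has 30 days: 315 − 30 = 285 left.
May 2119 has 31 days: 285 − 31 = 254 left.
April 2119 has 30 days: 254 − 30 = 224 left.
March 2119 has 31 days: 224 − 31 = 193 left.
February 2119 has 28 days (2119 is not a leap year): 193 − 28 = 165 left.
January 2119 has 31 days: 165 − 31 = 134 left.
December 2118 has 31 days: 134 − 31 = 103 left.
November 2118 has 30 days: 103 − 30 = 73 left.
October 2118 has 31 days: 73 − 31 = 42 left.
September 2118 has 30 days: 42 − 30 = 12 left.
August 2118 has 31 days; 31 − 12 = 19 → August 19, 2118.
Counting back 600 days from August 19, 2118:
Going back 19 days from August 19, 2118 reaches the end of the previous month; 600 − 19 = 581 left.
July 2118 has 31 days: 581 − 31 = 550 left.
June 2118 has 30 days: 550 − 30 = 520 left.
May 2118 has 31 days: 520 − 31 = 489 left.
April 2118 has 30 days: 489 − 30 = 459 left.
March 2118 has 31 days: 459 − 31 = 428 left.
February 2118 has 28 days (2118 is not a leap year): 428 − 28 = 400 left.
January 2118 has 31 days: 400 − 31 = 369 left.
December 2117 has 31 days: 369 − 31 = 338 left.
November 2117 has 30 days: 338 − 30 = 308 left.
October 2117 has 31 days: 308 − 31 = 277 left.
September 2117 has 30 days: 277 − 30 = 247 left.
August 2117 has 31 days: 247 − 31 = 216 left.
July 2117 has 31 days: 216 − 31 = 185 left.
June 2117 has 30 days: 185 − 30 = 155 left.
May 2117 has 31 days: 155 − 31 = 124 left.
April 2117 has 30 days: 124 − 30 = 94 left.
March 2117 has 31 days: 94 − 31 = 63 left.
February 2117 has 28 days (2117 is not a leap year): 63 − 28 = 35 left.
January 2117 has 31 days: 35 − 31 = 4 left.
December 2116 has 31 days; 31 − 4 = 27 → December 27, 2116.
Advancing 19 weeks (= 133 days) from December 27, 2116:
December has 31 days, so 31 − 27 = 4 days remain after December 27, 2116; 133 − 4 = 129 left.
January 2117 has 31 days: 129 − 31 = 98 left.
February 2117 has 28 days (2117 is not a leap year): 98 − 28 = 70 left.
March 2117 has 31 days: 70 − 31 = 39 left.
April 2117 has 30 days: 39 − 30 = 9 left.
9 days into May 2117 → May 9, 2117.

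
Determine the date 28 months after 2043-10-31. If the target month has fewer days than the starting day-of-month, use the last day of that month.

February 28, 2046

Advancing 28 months from October 31, 2043.
month 10 + 28 = 38, which is month 2 of year 2046 → February 2046.
February 2046 has only 28 days (2046 is not a leap year — relevant if February), and the start was day 31, so the date clamps to February 28, 2046.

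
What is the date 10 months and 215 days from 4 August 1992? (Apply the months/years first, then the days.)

Counting forward 10 months and 215 days from August 4, 1992: first the month/year part, then the days.
month 8 + 10 = 18, which is month 6 of year 1993 → June 1993.
Day 4 is valid in June, giving June 4, 1993.
Now add 215 days from June 4, 1993.
June has 30 days, so 30 − 4 = 26 days remain after June 4, 1993; 215 − 26 = 189 left.
July 1993 has 31 days: 189 − 31 = 158 left.
August 1993 has 31 days: 158 − 31 = 127 left.
September 1993 has 30 days: 127 − 30 = 97 left.
October 1993 has 31 days: 97 − 31 = 66 left.
November 1993 has 30 days: 66 − 30 = 36 left.
December 1993 has 31 days: 36 − 31 = 5 left.
5 days into January 1994 → January 5, 1994.

January 5, 1994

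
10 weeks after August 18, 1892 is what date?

October 27, 1892

Advancing 10 weeks = 70 days from August 18, 1892.
August has 31 days, so 31 − 18 = 13 days remain after August 18, 1892; 70 − 13 = 57 left.
September 1892 has 30 days: 57 − 30 = 27 left.
27 days into October 1892 → October 27, 1892.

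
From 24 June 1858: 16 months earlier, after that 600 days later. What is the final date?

October 17, 1858

Subtracting 16 months from June 24, 1858:
month 6 − 16 = -10, which is month 2 of year 1857 → February 1857.
Day 24 is valid in February, giving February 24, 1857.
Adding 600 days from February 24, 1857:
February has 28 days, so 28 − 24 = 4 days remain after February 24, 1857; 600 − 4 = 596 left.
March 1857 has 31 days: 596 − 31 = 565 left.
April 1857 has 30 days: 565 − 30 = 535 left.
May 1857 has 31 days: 535 − 31 = 504 left.
June 1857 has 30 days: 504 − 30 = 474 left.
July 1857 has 31 days: 474 − 31 = 443 left.
August 1857 has 31 days: 443 − 31 = 412 left.
September 1857 has 30 days: 412 − 30 = 382 left.
October 1857 has 31 days: 382 − 31 = 351 left.
November 1857 has 30 days: 351 − 30 = 321 left.
December 1857 has 31 days: 321 − 31 = 290 left.
January 1858 has 31 days: 290 − 31 = 259 left.
February 1858 has 28 days (1858 is not a leap year): 259 − 28 = 231 left.
March 1858 has 31 days: 231 − 31 = 200 left.
April 1858 has 30 days: 200 − 30 = 170 left.
May 1858 has 31 days: 170 − 31 = 139 left.
June 1858 has 30 days: 139 − 30 = 109 left.
July 1858 has 31 days: 109 − 31 = 78 left.
August 1858 has 31 days: 78 − 31 = 47 left.
September 1858 has 30 days: 47 − 30 = 17 left.
17 days into October 1858 → October 17, 1858.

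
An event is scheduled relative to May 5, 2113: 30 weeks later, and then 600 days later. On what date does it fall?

Adding 30 weeks (= 210 days) from May 5, 2113:
May has 31 days, so 31 − 5 = 26 days remain after May 5, 2113; 210 − 26 = 184 left.
June 2113 has 30 days: 184 − 30 = 154 left.
July 2113 has 31 days: 154 − 31 = 123 left.
August 2113 has 31 days: 123 − 31 = 92 left.
September 2113 has 30 days: 92 − 30 = 62 left.
October 2113 has 31 days: 62 − 31 = 31 left.
November 2113 has 30 days: 31 − 30 = 1 left.
1 day into December 2113 → December 1, 2113.
Adding 600 days from December 1, 2113:
December has 31 days, so 31 − 1 = 30 days remain after December 1, 2113; 600 − 30 = 570 left.
January 2114 has 31 days: 570 − 31 = 539 left.
February 2114 has 28 days (2114 is not a leap year): 539 − 28 = 511 left.
March 2114 has 31 days: 511 − 31 = 480 left.
April 2114 has 30 days: 480 − 30 = 450 left.
May 2114 has 31 days: 450 − 31 = 419 left.
June 2114 has 30 days: 419 − 30 = 389 left.
July 2114 has 31 days: 389 − 31 = 358 left.
August 2114 has 31 days: 358 − 31 = 327 left.
September 2114 has 30 days: 327 − 30 = 297 left.
October 2114 has 31 days: 297 − 31 = 266 left.
November 2114 has 30 days: 266 − 30 = 236 left.
December 2114 has 31 days: 236 − 31 = 205 left.
January 2115 has 31 days: 205 − 31 = 174 left.
February 2115 has 28 days (2115 is not a leap year): 174 − 28 = 146 left.
March 2115 has 31 days: 146 − 31 = 115 left.
April 2115 has 30 days: 115 − 30 = 85 left.
May 2115 has 31 days: 85 − 31 = 54 left.
June 2115 has 30 days: 54 − 30 = 24 left.
24 days into July 2115 → July 24, 2115.

July 24, 2115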